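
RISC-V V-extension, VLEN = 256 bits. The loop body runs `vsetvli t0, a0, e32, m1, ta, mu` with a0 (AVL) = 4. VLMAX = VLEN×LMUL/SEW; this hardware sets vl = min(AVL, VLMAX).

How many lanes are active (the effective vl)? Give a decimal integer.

vl = 4

VLMAX = (256 × 1) / 32 = 8 lanes
AVL=4 ≤ VLMAX=8, so vl = 4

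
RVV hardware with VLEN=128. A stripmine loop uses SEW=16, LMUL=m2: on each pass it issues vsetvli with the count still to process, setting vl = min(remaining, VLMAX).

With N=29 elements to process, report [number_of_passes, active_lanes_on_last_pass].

VLMAX = VLEN×LMUL/SEW = 128×2/16 = 16
iterations = ceil(29/16) = 2; final-pass vl = 13

[iterations, last_vl] = [2, 13]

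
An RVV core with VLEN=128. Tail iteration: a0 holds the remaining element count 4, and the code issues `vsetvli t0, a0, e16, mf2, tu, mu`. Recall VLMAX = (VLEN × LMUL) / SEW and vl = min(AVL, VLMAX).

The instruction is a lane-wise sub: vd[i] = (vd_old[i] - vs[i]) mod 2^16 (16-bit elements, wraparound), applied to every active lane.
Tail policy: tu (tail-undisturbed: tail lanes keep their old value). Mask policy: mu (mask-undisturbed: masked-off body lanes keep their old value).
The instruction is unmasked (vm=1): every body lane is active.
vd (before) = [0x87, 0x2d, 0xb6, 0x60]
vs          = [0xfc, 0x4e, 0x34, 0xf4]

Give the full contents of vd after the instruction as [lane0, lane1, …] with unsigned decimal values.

lanes per group: 128·1/2/16 = 4
AVL=4 ≤ VLMAX=4, so vl = 4
vd[0] sub(0x87,0xfc) -> 0xff8b
vd[1] sub(0x2d,0x4e) -> 0xffdf
vd[2] sub(0xb6,0x34) -> 0x82
vd[3] sub(0x60,0xf4) -> 0xff6c

vd = [65419, 65503, 130, 65388]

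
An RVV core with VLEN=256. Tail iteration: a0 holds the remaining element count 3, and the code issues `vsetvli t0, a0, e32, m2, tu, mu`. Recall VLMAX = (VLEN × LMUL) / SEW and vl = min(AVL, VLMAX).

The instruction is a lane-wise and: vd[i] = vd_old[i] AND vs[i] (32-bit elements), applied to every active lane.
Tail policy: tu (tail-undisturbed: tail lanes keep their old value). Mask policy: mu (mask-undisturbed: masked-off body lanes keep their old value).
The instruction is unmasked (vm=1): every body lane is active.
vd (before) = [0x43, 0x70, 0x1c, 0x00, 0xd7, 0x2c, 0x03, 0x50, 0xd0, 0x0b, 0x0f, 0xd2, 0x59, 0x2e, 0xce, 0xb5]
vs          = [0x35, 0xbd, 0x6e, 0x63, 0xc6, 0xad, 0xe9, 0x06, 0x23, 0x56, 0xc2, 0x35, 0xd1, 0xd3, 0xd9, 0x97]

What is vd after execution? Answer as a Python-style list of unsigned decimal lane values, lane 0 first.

lanes per group: 256·2/32 = 16
vl = min(AVL, VLMAX) = min(3, 16) = 3
  i=0: and(0x43,0x35) → 1
  i=1: and(0x70,0xbd) → 48
  i=2: and(0x1c,0x6e) → 12
  i=3: tail/keep → 0
  i=4: tail/keep → 215
  i=5: tail/keep → 44
  i=6: tail/keep → 3
  i=7: tail/keep → 80
  i=8: tail/keep → 208
  i=9: tail/keep → 11
  i=10: tail/keep → 15
  i=11: tail/keep → 210
  i=12: tail/keep → 89
  i=13: tail/keep → 46
  i=14: tail/keep → 206
  i=15: tail/keep → 181

vd = [1, 48, 12, 0, 215, 44, 3, 80, 208, 11, 15, 210, 89, 46, 206, 181]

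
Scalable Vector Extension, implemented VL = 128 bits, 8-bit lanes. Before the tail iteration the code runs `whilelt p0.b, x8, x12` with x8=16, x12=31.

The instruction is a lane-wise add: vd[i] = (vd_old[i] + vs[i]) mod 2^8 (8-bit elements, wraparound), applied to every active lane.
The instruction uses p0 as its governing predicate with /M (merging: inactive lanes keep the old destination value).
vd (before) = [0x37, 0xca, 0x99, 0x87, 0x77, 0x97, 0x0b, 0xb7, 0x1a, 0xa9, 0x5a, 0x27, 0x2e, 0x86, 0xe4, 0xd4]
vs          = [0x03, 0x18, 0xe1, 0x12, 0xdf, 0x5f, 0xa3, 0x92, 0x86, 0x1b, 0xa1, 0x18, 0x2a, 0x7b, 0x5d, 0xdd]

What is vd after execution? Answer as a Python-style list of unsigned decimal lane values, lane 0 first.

128-bit reg / 8-bit elem → 16 lanes
active while 16+j < 31, i.e. j ∈ [0,15) capped at 16 ⇒ 15
  i=0: add(0x37,0x03) → 58
  i=1: add(0xca,0x18) → 226
  i=2: add(0x99,0xe1) → 122
  i=3: add(0x87,0x12) → 153
  i=4: add(0x77,0xdf) → 86
  i=5: add(0x97,0x5f) → 246
  i=6: add(0x0b,0xa3) → 174
  i=7: add(0xb7,0x92) → 73
  i=8: add(0x1a,0x86) → 160
  i=9: add(0xa9,0x1b) → 196
  i=10: add(0x5a,0xa1) → 251
  i=11: add(0x27,0x18) → 63
  i=12: add(0x2e,0x2a) → 88
  i=13: add(0x86,0x7b) → 1
  i=14: add(0xe4,0x5d) → 65
  i=15: tail/keep → 212

vd = [58, 226, 122, 153, 86, 246, 174, 73, 160, 196, 251, 63, 88, 1, 65, 212]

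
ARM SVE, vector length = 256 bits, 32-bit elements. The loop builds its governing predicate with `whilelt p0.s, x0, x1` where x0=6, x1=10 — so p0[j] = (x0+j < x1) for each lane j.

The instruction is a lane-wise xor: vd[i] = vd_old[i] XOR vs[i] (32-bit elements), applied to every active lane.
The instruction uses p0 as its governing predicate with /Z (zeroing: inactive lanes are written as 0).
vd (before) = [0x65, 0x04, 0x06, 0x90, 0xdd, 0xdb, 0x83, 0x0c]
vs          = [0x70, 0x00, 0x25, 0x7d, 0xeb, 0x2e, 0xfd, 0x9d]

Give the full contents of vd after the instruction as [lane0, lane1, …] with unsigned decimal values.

lane count: 256 div 32 = 8
active while 6+j < 10, i.e. j ∈ [0,4) capped at 8 ⇒ 4
  i=0: xor(0x65,0x70) → 21
  i=1: xor(0x04,0x00) → 4
  i=2: xor(0x06,0x25) → 35
  i=3: xor(0x90,0x7d) → 237
  i=4: tail/zero → 0
  i=5: tail/zero → 0
  i=6: tail/zero → 0
  i=7: tail/zero → 0

vd = [21, 4, 35, 237, 0, 0, 0, 0]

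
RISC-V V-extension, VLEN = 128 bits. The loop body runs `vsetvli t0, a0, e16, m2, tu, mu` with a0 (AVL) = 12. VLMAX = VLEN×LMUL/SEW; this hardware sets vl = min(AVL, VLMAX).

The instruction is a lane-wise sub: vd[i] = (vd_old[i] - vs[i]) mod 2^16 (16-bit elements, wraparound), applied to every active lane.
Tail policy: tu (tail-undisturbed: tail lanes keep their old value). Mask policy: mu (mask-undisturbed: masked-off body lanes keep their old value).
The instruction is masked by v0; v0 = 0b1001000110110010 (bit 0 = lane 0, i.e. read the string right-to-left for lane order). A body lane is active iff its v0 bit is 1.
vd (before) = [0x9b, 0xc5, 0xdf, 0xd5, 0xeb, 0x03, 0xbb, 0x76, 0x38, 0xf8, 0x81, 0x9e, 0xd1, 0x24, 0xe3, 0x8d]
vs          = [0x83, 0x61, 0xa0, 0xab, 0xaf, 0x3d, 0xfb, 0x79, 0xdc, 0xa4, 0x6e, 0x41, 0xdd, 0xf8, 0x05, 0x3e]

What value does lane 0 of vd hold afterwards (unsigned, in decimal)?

vd[0] = 155

lanes per group: 128·2/16 = 16
vl ← min(12, 16) = 12
lane  0: mask-off/keep ⇒ 0x9b
lane  1: sub(0xc5,0x61) ⇒ 0x64
lane  2: mask-off/keep ⇒ 0xdf
lane  3: mask-off/keep ⇒ 0xd5
lane  4: sub(0xeb,0xaf) ⇒ 0x3c
lane  5: sub(0x03,0x3d) ⇒ 0xffc6
lane  6: mask-off/keep ⇒ 0xbb
lane  7: sub(0x76,0x79) ⇒ 0xfffd
lane  8: sub(0x38,0xdc) ⇒ 0xff5c
lane  9: mask-off/keep ⇒ 0xf8
lane 10: mask-off/keep ⇒ 0x81
lane 11: mask-off/keep ⇒ 0x9e
lane 12: tail/keep ⇒ 0xd1
lane 13: tail/keep ⇒ 0x24
lane 14: tail/keep ⇒ 0xe3
lane 15: tail/keep ⇒ 0x8d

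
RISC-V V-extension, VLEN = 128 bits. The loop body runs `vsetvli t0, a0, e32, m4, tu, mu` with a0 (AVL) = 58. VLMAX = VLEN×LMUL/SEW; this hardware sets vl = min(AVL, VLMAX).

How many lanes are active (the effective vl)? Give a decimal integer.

vl = 16

lanes per group: 128·4/32 = 16
AVL=58 > VLMAX=16, so vl = 16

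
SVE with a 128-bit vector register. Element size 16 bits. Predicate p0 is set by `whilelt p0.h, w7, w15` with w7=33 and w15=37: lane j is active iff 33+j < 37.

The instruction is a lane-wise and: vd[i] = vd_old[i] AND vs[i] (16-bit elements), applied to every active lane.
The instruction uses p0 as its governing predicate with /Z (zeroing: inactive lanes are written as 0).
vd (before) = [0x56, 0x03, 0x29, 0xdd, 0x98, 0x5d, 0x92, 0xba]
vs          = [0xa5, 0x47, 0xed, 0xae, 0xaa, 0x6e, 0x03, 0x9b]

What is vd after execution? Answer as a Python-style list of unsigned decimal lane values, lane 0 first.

128-bit reg / 16-bit elem → 8 lanes
whilelt: lane j active iff 33+j < 37 → j < 4 → 4 active
lane  0: and(0x56,0xa5) ⇒ 0x04
lane  1: and(0x03,0x47) ⇒ 0x03
lane  2: and(0x29,0xed) ⇒ 0x29
lane  3: and(0xdd,0xae) ⇒ 0x8c
lane  4: tail/zero ⇒ 0x00
lane  5: tail/zero ⇒ 0x00
lane  6: tail/zero ⇒ 0x00
lane  7: tail/zero ⇒ 0x00

vd = [4, 3, 41, 140, 0, 0, 0, 0]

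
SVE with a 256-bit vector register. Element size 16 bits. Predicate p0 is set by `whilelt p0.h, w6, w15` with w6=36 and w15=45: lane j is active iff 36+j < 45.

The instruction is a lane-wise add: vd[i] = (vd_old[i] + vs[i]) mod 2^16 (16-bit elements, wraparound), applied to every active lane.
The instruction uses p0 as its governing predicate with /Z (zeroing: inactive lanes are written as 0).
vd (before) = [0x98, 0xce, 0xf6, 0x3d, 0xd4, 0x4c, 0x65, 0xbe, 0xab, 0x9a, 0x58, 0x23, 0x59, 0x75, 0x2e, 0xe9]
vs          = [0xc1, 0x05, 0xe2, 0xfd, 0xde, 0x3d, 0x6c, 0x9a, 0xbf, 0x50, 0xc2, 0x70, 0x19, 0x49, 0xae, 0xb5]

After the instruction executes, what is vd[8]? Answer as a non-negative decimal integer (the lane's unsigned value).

register lanes = 256/16 = 16
p0[j] = (36+j < 45); true for j=0..8 → 9 lanes set
[0] add(0x98,0xc1) = 0x159
[1] add(0xce,0x05) = 0xd3
[2] add(0xf6,0xe2) = 0x1d8
[3] add(0x3d,0xfd) = 0x13a
[4] add(0xd4,0xde) = 0x1b2
[5] add(0x4c,0x3d) = 0x89
[6] add(0x65,0x6c) = 0xd1
[7] add(0xbe,0x9a) = 0x158
[8] add(0xab,0xbf) = 0x16a
[9] tail/zero = 0x00
[10] tail/zero = 0x00
[11] tail/zero = 0x00
[12] tail/zero = 0x00
[13] tail/zero = 0x00
[14] tail/zero = 0x00
[15] tail/zero = 0x00

vd[8] = 362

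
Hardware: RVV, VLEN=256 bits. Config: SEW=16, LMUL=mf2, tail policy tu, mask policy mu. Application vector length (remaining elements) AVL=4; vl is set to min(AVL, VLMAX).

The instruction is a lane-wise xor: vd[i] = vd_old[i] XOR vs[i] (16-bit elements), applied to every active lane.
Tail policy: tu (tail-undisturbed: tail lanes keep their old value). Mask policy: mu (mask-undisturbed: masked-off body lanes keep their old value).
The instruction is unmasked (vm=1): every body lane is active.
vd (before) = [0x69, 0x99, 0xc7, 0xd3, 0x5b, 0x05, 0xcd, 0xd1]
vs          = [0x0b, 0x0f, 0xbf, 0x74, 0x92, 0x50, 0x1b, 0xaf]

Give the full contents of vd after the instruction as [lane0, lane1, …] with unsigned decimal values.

VLMAX = (256 × 1/2) / 16 = 8 lanes
vl = min(AVL, VLMAX) = min(4, 8) = 4
  i=0: xor(0x69,0x0b) → 98
  i=1: xor(0x99,0x0f) → 150
  i=2: xor(0xc7,0xbf) → 120
  i=3: xor(0xd3,0x74) → 167
  i=4: tail/keep → 91
  i=5: tail/keep → 5
  i=6: tail/keep → 205
  i=7: tail/keep → 209

vd = [98, 150, 120, 167, 91, 5, 205, 209]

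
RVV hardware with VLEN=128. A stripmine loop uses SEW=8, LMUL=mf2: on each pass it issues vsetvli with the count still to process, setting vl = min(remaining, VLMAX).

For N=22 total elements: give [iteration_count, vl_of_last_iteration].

VLMAX = (128 × 1/2) / 8 = 8 lanes
22 elements at 8/iter → 3 passes, remainder 6 on the last

[iterations, last_vl] = [3, 6]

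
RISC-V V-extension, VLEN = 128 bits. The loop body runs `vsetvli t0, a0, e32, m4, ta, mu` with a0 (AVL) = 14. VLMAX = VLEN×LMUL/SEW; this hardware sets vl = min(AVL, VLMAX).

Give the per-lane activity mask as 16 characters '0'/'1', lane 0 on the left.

predicate = 1111111111111100

VLMAX = (128 × 4) / 32 = 16 lanes
vl = min(AVL, VLMAX) = min(14, 16) = 14
bits (lane 0 leftmost): 1111111111111100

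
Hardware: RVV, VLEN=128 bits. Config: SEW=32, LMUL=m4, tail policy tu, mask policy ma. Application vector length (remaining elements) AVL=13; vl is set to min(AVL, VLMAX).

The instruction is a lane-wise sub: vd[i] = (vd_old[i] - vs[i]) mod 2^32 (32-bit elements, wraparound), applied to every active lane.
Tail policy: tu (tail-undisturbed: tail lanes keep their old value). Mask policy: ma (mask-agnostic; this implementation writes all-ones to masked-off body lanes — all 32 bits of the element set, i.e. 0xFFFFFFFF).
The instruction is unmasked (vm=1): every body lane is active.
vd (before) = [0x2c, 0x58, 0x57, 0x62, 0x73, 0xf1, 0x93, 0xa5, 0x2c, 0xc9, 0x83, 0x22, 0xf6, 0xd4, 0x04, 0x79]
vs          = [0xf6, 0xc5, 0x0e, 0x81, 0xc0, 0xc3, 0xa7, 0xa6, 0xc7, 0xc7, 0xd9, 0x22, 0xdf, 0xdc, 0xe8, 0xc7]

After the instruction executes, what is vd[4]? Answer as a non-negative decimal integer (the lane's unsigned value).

VLMAX = (128 × 4) / 32 = 16 lanes
vl = min(AVL, VLMAX) = min(13, 16) = 13
  i=0: sub(0x2c,0xf6) → 4294967094
  i=1: sub(0x58,0xc5) → 4294967187
  i=2: sub(0x57,0x0e) → 73
  i=3: sub(0x62,0x81) → 4294967265
  i=4: sub(0x73,0xc0) → 4294967219
  i=5: sub(0xf1,0xc3) → 46
  i=6: sub(0x93,0xa7) → 4294967276
  i=7: sub(0xa5,0xa6) → 4294967295
  i=8: sub(0x2c,0xc7) → 4294967141
  i=9: sub(0xc9,0xc7) → 2
  i=10: sub(0x83,0xd9) → 4294967210
  i=11: sub(0x22,0x22) → 0
  i=12: sub(0xf6,0xdf) → 23
  i=13: tail/keep → 212
  i=14: tail/keep → 4
  i=15: tail/keep → 121

vd[4] = 4294967219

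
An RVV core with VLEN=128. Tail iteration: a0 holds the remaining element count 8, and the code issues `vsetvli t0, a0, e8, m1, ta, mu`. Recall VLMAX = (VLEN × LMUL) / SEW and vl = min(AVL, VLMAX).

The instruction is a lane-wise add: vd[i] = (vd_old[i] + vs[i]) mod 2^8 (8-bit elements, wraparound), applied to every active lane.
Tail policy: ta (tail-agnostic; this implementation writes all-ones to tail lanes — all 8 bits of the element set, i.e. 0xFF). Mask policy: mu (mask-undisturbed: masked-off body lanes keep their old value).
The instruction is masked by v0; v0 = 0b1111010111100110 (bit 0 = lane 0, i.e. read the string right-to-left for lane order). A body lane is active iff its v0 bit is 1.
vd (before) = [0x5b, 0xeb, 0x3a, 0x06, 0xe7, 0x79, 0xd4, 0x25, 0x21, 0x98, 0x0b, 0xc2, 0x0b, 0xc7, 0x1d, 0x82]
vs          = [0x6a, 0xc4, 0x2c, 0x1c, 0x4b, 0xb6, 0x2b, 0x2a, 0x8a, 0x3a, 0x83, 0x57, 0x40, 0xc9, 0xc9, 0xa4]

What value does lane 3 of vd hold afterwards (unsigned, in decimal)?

VLMAX = (128 × 1) / 8 = 16 lanes
vl ← min(8, 16) = 8
  i=0: mask-off/keep → 91
  i=1: add(0xeb,0xc4) → 175
  i=2: add(0x3a,0x2c) → 102
  i=3: mask-off/keep → 6
  i=4: mask-off/keep → 231
  i=5: add(0x79,0xb6) → 47
  i=6: add(0xd4,0x2b) → 255
  i=7: add(0x25,0x2a) → 79
  i=8: tail/ones → 255
  i=9: tail/ones → 255
  i=10: tail/ones → 255
  i=11: tail/ones → 255
  i=12: tail/ones → 255
  i=13: tail/ones → 255
  i=14: tail/ones → 255
  i=15: tail/ones → 255

vd[3] = 6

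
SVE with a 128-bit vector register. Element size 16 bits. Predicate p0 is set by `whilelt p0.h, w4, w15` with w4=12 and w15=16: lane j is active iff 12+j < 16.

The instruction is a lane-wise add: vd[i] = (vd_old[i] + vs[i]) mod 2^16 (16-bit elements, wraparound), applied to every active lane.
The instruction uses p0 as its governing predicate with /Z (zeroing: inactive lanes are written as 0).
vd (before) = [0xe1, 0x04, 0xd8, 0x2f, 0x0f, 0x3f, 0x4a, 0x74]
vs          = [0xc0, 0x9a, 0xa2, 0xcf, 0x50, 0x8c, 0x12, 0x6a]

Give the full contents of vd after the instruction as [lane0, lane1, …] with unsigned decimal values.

vd = [417, 158, 378, 254, 0, 0, 0, 0]

lane count: 128 div 16 = 8
active while 12+j < 16, i.e. j ∈ [0,4) capped at 8 ⇒ 4
  i=0: add(0xe1,0xc0) → 417
  i=1: add(0x04,0x9a) → 158
  i=2: add(0xd8,0xa2) → 378
  i=3: add(0x2f,0xcf) → 254
  i=4: tail/zero → 0
  i=5: tail/zero → 0
  i=6: tail/zero → 0
  i=7: tail/zero → 0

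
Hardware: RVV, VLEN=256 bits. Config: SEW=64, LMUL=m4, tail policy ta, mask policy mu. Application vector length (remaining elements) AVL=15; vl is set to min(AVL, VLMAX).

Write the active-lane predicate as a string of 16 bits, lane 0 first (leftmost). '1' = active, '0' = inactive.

predicate = 1111111111111110

VLMAX = VLEN×LMUL/SEW = 256×4/64 = 16
vl ← min(15, 16) = 15
bits (lane 0 leftmost): 1111111111111110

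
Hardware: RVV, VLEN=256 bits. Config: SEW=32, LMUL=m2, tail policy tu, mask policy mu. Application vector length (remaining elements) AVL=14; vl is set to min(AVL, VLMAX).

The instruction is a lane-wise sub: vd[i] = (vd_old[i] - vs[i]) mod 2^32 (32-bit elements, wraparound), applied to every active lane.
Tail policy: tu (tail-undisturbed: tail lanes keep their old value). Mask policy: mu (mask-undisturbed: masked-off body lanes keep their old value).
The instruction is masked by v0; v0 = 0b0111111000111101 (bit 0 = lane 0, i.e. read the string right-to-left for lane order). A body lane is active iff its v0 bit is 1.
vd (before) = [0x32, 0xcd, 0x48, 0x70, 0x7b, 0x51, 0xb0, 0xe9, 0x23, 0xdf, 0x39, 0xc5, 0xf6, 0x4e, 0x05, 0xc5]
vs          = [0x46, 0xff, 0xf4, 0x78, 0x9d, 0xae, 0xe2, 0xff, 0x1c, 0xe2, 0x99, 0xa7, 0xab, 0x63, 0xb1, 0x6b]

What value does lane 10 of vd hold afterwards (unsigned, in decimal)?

vd[10] = 4294967200

lanes per group: 256·2/32 = 16
AVL=14 ≤ VLMAX=16, so vl = 14
[0] sub(0x32,0x46) = 0xffffffec
[1] mask-off/keep = 0xcd
[2] sub(0x48,0xf4) = 0xffffff54
[3] sub(0x70,0x78) = 0xfffffff8
[4] sub(0x7b,0x9d) = 0xffffffde
[5] sub(0x51,0xae) = 0xffffffa3
[6] mask-off/keep = 0xb0
[7] mask-off/keep = 0xe9
[8] mask-off/keep = 0x23
[9] sub(0xdf,0xe2) = 0xfffffffd
[10] sub(0x39,0x99) = 0xffffffa0
[11] sub(0xc5,0xa7) = 0x1e
[12] sub(0xf6,0xab) = 0x4b
[13] sub(0x4e,0x63) = 0xffffffeb
[14] tail/keep = 0x05
[15] tail/keep = 0xc5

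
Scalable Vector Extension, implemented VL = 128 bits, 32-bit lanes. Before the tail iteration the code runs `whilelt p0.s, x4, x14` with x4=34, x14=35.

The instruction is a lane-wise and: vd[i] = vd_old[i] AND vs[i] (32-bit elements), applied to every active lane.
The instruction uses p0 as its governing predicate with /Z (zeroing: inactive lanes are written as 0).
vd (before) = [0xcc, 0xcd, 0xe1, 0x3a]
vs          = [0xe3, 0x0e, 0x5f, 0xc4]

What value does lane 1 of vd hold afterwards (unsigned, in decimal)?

lane count: 128 div 32 = 4
whilelt: lane j active iff 34+j < 35 → j < 1 → 1 active
  i=0: and(0xcc,0xe3) → 192
  i=1: tail/zero → 0
  i=2: tail/zero → 0
  i=3: tail/zero → 0

vd[1] = 0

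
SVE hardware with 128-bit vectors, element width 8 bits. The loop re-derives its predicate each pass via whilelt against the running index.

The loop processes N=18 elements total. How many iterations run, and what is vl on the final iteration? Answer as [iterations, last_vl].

lane count: 128 div 8 = 16
18 elements at 16/iter → 2 passes, remainder 2 on the last

[iterations, last_vl] = [2, 2]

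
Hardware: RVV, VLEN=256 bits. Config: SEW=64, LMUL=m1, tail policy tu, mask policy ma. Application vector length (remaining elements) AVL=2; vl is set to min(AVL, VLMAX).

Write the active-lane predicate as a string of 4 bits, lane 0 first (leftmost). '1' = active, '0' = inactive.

predicate = 1100

lanes per group: 256·1/64 = 4
vl = min(AVL, VLMAX) = min(2, 4) = 2
bits (lane 0 leftmost): 1100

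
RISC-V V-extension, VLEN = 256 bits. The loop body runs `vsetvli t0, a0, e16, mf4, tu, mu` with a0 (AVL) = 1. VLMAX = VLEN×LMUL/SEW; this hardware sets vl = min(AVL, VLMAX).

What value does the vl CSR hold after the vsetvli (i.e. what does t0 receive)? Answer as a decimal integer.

vl = 1

lanes per group: 256·1/4/16 = 4
vl ← min(1, 4) = 1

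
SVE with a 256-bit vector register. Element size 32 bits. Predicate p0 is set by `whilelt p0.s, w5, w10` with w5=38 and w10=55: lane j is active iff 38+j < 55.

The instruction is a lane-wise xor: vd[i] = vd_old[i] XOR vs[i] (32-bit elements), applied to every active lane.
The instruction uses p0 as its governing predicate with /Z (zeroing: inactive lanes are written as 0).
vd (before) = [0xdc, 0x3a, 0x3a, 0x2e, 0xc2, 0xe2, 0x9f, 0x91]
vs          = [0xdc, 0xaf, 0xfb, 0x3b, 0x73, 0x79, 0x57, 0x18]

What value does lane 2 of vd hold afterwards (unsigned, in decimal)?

vd[2] = 193

lane count: 256 div 32 = 8
whilelt: lane j active iff 38+j < 55 → j < 17 → 8 active
[0] xor(0xdc,0xdc) = 0x00
[1] xor(0x3a,0xaf) = 0x95
[2] xor(0x3a,0xfb) = 0xc1
[3] xor(0x2e,0x3b) = 0x15
[4] xor(0xc2,0x73) = 0xb1
[5] xor(0xe2,0x79) = 0x9b
[6] xor(0x9f,0x57) = 0xc8
[7] xor(0x91,0x18) = 0x89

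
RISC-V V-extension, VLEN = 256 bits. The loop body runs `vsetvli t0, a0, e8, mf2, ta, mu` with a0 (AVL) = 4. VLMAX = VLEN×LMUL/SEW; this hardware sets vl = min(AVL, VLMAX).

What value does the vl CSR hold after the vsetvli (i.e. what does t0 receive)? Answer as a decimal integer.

lanes per group: 256·1/2/8 = 16
vl ← min(4, 16) = 4

vl = 4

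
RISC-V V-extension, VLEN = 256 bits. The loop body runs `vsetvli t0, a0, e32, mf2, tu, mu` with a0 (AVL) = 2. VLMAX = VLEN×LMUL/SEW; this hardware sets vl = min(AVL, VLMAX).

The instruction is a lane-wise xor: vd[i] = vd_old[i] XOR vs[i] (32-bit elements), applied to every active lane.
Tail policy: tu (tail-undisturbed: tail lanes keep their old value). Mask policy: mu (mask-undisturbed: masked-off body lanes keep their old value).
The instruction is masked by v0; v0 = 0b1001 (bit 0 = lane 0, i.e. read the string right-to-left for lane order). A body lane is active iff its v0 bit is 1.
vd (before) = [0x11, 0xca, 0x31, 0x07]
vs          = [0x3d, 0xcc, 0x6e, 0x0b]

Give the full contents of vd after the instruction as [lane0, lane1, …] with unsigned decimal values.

vd = [44, 202, 49, 7]

VLMAX = (256 × 1/2) / 32 = 4 lanes
vl ← min(2, 4) = 2
[0] xor(0x11,0x3d) = 0x2c
[1] mask-off/keep = 0xca
[2] tail/keep = 0x31
[3] tail/keep = 0x07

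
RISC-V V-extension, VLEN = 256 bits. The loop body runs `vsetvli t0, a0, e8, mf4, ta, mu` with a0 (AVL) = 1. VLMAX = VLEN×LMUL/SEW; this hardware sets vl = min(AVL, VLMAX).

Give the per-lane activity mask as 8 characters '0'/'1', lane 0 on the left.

lanes per group: 256·1/4/8 = 8
AVL=1 ≤ VLMAX=8, so vl = 1
bits (lane 0 leftmost): 10000000

predicate = 10000000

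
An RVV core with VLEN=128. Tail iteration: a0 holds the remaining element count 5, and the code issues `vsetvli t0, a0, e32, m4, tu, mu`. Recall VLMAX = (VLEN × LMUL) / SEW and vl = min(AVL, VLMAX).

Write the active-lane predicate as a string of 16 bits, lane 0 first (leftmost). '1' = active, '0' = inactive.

VLMAX = (128 × 4) / 32 = 16 lanes
AVL=5 ≤ VLMAX=16, so vl = 5
bits (lane 0 leftmost): 1111100000000000

predicate = 1111100000000000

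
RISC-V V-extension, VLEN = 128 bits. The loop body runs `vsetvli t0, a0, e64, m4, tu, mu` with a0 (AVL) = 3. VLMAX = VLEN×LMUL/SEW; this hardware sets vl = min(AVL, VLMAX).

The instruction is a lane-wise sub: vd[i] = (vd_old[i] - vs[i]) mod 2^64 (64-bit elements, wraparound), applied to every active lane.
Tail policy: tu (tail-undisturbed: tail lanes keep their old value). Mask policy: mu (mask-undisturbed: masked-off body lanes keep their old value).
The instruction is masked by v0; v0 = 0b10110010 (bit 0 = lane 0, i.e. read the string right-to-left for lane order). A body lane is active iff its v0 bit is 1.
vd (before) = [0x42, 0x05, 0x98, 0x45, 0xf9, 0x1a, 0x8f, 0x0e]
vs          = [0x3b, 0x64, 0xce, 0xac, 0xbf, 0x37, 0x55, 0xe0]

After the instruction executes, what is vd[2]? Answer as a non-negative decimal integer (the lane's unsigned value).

vd[2] = 152

VLMAX = (128 × 4) / 64 = 8 lanes
AVL=3 ≤ VLMAX=8, so vl = 3
vd[0] mask-off/keep -> 0x42
vd[1] sub(0x05,0x64) -> 0xffffffffffffffa1
vd[2] mask-off/keep -> 0x98
vd[3] tail/keep -> 0x45
vd[4] tail/keep -> 0xf9
vd[5] tail/keep -> 0x1a
vd[6] tail/keep -> 0x8f
vd[7] tail/keep -> 0x0e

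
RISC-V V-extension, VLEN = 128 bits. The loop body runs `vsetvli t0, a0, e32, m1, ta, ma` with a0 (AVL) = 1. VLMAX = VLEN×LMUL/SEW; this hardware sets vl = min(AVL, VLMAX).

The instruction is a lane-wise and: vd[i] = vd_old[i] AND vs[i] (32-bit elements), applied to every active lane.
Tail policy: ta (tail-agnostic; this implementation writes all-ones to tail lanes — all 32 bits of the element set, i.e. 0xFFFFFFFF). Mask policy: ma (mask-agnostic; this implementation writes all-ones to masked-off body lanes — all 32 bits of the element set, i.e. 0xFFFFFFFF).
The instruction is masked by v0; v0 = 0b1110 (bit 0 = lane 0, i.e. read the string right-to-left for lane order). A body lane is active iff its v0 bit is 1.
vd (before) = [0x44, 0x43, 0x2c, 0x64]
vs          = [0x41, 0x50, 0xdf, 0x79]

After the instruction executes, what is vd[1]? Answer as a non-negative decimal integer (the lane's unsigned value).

vd[1] = 4294967295

VLMAX = (128 × 1) / 32 = 4 lanes
AVL=1 ≤ VLMAX=4, so vl = 1
  i=0: mask-off/ones → 4294967295
  i=1: tail/ones → 4294967295
  i=2: tail/ones → 4294967295
  i=3: tail/ones → 4294967295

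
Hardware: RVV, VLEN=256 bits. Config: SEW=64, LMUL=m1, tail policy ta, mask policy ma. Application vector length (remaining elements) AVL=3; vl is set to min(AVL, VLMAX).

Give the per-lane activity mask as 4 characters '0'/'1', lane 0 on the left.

VLMAX = (256 × 1) / 64 = 4 lanes
AVL=3 ≤ VLMAX=4, so vl = 3
bits (lane 0 leftmost): 1110

predicate = 1110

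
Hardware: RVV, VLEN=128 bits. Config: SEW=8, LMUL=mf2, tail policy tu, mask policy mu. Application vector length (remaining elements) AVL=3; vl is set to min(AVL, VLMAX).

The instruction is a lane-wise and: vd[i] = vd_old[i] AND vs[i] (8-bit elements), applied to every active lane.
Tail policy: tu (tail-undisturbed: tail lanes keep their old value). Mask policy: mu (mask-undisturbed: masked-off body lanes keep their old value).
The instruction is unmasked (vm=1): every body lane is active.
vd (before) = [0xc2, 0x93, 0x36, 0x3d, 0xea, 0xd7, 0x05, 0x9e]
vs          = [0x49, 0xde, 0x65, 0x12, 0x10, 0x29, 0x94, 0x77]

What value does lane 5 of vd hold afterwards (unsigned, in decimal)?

VLMAX = (128 × 1/2) / 8 = 8 lanes
AVL=3 ≤ VLMAX=8, so vl = 3
vd[0] and(0xc2,0x49) -> 0x40
vd[1] and(0x93,0xde) -> 0x92
vd[2] and(0x36,0x65) -> 0x24
vd[3] tail/keep -> 0x3d
vd[4] tail/keep -> 0xea
vd[5] tail/keep -> 0xd7
vd[6] tail/keep -> 0x05
vd[7] tail/keep -> 0x9e

vd[5] = 215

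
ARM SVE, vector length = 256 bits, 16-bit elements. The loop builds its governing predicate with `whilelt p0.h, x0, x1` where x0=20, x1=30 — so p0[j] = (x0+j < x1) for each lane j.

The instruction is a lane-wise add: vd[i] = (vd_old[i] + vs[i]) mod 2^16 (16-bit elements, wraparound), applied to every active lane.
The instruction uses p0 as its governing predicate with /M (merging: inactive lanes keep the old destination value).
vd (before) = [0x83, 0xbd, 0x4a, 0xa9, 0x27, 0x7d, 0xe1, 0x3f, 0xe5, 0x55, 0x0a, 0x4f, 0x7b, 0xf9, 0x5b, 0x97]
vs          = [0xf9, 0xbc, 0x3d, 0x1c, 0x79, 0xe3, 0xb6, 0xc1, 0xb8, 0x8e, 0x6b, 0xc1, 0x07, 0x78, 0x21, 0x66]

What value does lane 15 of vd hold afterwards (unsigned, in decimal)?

register lanes = 256/16 = 16
p0[j] = (20+j < 30); true for j=0..9 → 10 lanes set
vd[0] add(0x83,0xf9) -> 0x17c
vd[1] add(0xbd,0xbc) -> 0x179
vd[2] add(0x4a,0x3d) -> 0x87
vd[3] add(0xa9,0x1c) -> 0xc5
vd[4] add(0x27,0x79) -> 0xa0
vd[5] add(0x7d,0xe3) -> 0x160
vd[6] add(0xe1,0xb6) -> 0x197
vd[7] add(0x3f,0xc1) -> 0x100
vd[8] add(0xe5,0xb8) -> 0x19d
vd[9] add(0x55,0x8e) -> 0xe3
vd[10] tail/keep -> 0x0a
vd[11] tail/keep -> 0x4f
vd[12] tail/keep -> 0x7b
vd[13] tail/keep -> 0xf9
vd[14] tail/keep -> 0x5b
vd[15] tail/keep -> 0x97

vd[15] = 151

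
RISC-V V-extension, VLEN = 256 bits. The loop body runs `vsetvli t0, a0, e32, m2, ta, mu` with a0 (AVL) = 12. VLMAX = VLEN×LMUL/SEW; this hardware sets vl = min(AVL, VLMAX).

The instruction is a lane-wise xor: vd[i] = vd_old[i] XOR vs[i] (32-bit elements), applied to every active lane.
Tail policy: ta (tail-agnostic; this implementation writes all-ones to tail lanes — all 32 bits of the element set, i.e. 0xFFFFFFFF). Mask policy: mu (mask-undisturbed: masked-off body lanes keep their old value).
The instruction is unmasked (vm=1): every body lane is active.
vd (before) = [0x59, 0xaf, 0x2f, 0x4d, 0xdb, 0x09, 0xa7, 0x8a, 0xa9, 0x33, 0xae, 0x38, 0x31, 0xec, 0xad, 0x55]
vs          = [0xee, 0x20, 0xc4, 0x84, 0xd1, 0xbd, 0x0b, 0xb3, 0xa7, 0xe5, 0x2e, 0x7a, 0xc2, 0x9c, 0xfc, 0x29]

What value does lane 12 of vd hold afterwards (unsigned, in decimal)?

VLMAX = VLEN×LMUL/SEW = 256×2/32 = 16
vl = min(AVL, VLMAX) = min(12, 16) = 12
vd[0] xor(0x59,0xee) -> 0xb7
vd[1] xor(0xaf,0x20) -> 0x8f
vd[2] xor(0x2f,0xc4) -> 0xeb
vd[3] xor(0x4d,0x84) -> 0xc9
vd[4] xor(0xdb,0xd1) -> 0x0a
vd[5] xor(0x09,0xbd) -> 0xb4
vd[6] xor(0xa7,0x0b) -> 0xac
vd[7] xor(0x8a,0xb3) -> 0x39
vd[8] xor(0xa9,0xa7) -> 0x0e
vd[9] xor(0x33,0xe5) -> 0xd6
vd[10] xor(0xae,0x2e) -> 0x80
vd[11] xor(0x38,0x7a) -> 0x42
vd[12] tail/ones -> 0xffffffff
vd[13] tail/ones -> 0xffffffff
vd[14] tail/ones -> 0xffffffff
vd[15] tail/ones -> 0xffffffff

vd[12] = 4294967295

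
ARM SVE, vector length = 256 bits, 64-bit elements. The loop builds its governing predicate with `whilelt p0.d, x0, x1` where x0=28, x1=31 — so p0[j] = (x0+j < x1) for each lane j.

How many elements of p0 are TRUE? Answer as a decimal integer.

vl = 3

lane count: 256 div 64 = 4
p0[j] = (28+j < 31); true for j=0..2 → 3 lanes set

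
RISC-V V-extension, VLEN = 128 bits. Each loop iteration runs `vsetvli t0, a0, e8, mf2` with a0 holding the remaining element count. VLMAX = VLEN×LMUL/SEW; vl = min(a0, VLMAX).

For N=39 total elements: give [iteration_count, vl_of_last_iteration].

lanes per group: 128·1/2/8 = 8
iterations = ceil(39/8) = 5; final-pass vl = 7

[iterations, last_vl] = [5, 7]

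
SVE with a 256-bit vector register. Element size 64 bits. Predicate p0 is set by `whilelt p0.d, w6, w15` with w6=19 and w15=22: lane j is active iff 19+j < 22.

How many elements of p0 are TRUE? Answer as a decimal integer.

lane count: 256 div 64 = 4
active while 19+j < 22, i.e. j ∈ [0,3) capped at 4 ⇒ 3

vl = 3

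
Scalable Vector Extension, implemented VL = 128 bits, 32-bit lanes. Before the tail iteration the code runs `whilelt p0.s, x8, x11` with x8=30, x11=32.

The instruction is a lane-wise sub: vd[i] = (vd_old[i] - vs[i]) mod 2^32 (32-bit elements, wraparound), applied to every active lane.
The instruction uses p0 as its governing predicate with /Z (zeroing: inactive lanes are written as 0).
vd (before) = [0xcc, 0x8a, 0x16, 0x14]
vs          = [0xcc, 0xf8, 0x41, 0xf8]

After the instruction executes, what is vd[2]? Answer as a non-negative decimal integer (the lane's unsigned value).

vd[2] = 0

register lanes = 128/32 = 4
p0[j] = (30+j < 32); true for j=0..1 → 2 lanes set
lane  0: sub(0xcc,0xcc) ⇒ 0x00
lane  1: sub(0x8a,0xf8) ⇒ 0xffffff92
lane  2: tail/zero ⇒ 0x00
lane  3: tail/zero ⇒ 0x00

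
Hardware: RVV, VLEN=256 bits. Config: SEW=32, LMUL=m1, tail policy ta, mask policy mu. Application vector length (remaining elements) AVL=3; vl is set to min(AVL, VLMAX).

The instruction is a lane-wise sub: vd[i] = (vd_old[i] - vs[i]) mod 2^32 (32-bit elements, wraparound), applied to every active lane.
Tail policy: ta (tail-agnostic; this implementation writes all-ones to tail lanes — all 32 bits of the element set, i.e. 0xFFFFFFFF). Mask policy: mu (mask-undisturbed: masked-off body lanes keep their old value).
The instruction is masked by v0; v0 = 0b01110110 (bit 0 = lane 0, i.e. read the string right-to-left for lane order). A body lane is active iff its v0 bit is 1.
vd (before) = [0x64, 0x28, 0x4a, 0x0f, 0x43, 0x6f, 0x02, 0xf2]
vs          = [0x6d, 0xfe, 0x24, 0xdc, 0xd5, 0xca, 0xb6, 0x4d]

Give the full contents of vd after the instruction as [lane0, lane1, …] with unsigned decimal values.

VLMAX = (256 × 1) / 32 = 8 lanes
vl ← min(3, 8) = 3
[0] mask-off/keep = 0x64
[1] sub(0x28,0xfe) = 0xffffff2a
[2] sub(0x4a,0x24) = 0x26
[3] tail/ones = 0xffffffff
[4] tail/ones = 0xffffffff
[5] tail/ones = 0xffffffff
[6] tail/ones = 0xffffffff
[7] tail/ones = 0xffffffff

vd = [100, 4294967082, 38, 4294967295, 4294967295, 4294967295, 4294967295, 4294967295]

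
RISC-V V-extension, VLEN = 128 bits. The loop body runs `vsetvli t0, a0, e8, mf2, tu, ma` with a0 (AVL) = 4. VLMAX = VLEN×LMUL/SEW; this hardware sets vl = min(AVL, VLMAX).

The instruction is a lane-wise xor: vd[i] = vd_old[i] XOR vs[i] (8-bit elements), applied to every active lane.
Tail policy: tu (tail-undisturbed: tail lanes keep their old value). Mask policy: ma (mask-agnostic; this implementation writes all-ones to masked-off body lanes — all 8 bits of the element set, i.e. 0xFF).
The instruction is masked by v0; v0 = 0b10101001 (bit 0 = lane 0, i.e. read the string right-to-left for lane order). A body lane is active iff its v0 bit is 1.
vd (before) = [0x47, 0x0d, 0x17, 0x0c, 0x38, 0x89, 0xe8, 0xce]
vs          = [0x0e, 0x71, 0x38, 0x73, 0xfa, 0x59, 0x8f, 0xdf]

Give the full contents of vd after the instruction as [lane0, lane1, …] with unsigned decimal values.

vd = [73, 255, 255, 127, 56, 137, 232, 206]

lanes per group: 128·1/2/8 = 8
AVL=4 ≤ VLMAX=8, so vl = 4
lane  0: xor(0x47,0x0e) ⇒ 0x49
lane  1: mask-off/ones ⇒ 0xff
lane  2: mask-off/ones ⇒ 0xff
lane  3: xor(0x0c,0x73) ⇒ 0x7f
lane  4: tail/keep ⇒ 0x38
lane  5: tail/keep ⇒ 0x89
lane  6: tail/keep ⇒ 0xe8
lane  7: tail/keep ⇒ 0xce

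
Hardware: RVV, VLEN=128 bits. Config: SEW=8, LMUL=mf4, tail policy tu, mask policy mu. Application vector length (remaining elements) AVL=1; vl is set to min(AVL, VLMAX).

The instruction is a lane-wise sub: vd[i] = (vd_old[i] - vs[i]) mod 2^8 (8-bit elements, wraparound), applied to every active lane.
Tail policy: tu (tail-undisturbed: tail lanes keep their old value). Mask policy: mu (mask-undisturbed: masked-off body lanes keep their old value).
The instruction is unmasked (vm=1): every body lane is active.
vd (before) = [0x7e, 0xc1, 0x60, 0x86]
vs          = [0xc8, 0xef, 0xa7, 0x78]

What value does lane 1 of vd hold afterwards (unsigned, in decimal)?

VLMAX = (128 × 1/4) / 8 = 4 lanes
vl = min(AVL, VLMAX) = min(1, 4) = 1
vd[0] sub(0x7e,0xc8) -> 0xb6
vd[1] tail/keep -> 0xc1
vd[2] tail/keep -> 0x60
vd[3] tail/keep -> 0x86

vd[1] = 193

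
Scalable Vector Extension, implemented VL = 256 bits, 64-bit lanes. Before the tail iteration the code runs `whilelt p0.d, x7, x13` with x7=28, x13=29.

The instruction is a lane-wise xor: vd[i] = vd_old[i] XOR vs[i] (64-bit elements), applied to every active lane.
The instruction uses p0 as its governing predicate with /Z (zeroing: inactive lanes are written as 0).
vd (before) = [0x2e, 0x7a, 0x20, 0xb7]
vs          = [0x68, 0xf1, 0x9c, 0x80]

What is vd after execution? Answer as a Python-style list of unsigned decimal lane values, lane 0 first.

vd = [70, 0, 0, 0]

lane count: 256 div 64 = 4
whilelt: lane j active iff 28+j < 29 → j < 1 → 1 active
  i=0: xor(0x2e,0x68) → 70
  i=1: tail/zero → 0
  i=2: tail/zero → 0
  i=3: tail/zero → 0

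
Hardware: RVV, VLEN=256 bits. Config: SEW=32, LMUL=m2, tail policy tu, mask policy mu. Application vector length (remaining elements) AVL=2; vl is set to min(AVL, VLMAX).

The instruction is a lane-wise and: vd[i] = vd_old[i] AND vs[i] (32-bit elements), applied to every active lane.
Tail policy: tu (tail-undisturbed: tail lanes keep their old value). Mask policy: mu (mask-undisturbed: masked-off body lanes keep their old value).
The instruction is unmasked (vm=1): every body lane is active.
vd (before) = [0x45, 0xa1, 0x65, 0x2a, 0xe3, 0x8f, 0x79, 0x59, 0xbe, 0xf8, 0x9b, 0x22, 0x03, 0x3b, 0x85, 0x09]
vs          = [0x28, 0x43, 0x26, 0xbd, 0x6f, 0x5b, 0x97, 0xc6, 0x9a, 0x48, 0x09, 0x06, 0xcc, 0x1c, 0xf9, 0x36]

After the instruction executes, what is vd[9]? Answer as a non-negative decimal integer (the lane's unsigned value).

vd[9] = 248

VLMAX = (256 × 2) / 32 = 16 lanes
vl = min(AVL, VLMAX) = min(2, 16) = 2
  i=0: and(0x45,0x28) → 0
  i=1: and(0xa1,0x43) → 1
  i=2: tail/keep → 101
  i=3: tail/keep → 42
  i=4: tail/keep → 227
  i=5: tail/keep → 143
  i=6: tail/keep → 121
  i=7: tail/keep → 89
  i=8: tail/keep → 190
  i=9: tail/keep → 248
  i=10: tail/keep → 155
  i=11: tail/keep → 34
  i=12: tail/keep → 3
  i=13: tail/keep → 59
  i=14: tail/keep → 133
  i=15: tail/keep → 9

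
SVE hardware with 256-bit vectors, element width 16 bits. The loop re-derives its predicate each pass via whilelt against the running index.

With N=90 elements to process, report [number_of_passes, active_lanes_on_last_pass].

256-bit reg / 16-bit elem → 16 lanes
90 elements at 16/iter → 6 passes, remainder 10 on the last

[iterations, last_vl] = [6, 10]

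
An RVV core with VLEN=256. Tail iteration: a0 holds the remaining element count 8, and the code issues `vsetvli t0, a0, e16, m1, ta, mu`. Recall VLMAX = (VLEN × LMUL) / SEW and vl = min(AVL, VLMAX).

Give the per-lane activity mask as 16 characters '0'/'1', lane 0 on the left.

lanes per group: 256·1/16 = 16
AVL=8 ≤ VLMAX=16, so vl = 8
bits (lane 0 leftmost): 1111111100000000

predicate = 1111111100000000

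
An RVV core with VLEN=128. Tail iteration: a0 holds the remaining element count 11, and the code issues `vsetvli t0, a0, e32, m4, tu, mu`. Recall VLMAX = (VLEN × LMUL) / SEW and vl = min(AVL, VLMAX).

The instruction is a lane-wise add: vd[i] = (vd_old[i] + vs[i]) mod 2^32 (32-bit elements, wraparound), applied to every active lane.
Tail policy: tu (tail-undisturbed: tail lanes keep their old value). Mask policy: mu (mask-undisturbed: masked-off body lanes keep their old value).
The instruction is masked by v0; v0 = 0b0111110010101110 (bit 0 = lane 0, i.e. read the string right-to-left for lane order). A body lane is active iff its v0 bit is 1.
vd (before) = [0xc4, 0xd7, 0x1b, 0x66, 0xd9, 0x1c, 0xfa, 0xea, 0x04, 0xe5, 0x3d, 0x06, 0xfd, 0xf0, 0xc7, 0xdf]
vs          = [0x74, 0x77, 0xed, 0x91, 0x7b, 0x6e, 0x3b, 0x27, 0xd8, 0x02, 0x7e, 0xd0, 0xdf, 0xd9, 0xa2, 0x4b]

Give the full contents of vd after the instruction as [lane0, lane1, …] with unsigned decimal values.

lanes per group: 128·4/32 = 16
vl ← min(11, 16) = 11
  i=0: mask-off/keep → 196
  i=1: add(0xd7,0x77) → 334
  i=2: add(0x1b,0xed) → 264
  i=3: add(0x66,0x91) → 247
  i=4: mask-off/keep → 217
  i=5: add(0x1c,0x6e) → 138
  i=6: mask-off/keep → 250
  i=7: add(0xea,0x27) → 273
  i=8: mask-off/keep → 4
  i=9: mask-off/keep → 229
  i=10: add(0x3d,0x7e) → 187
  i=11: tail/keep → 6
  i=12: tail/keep → 253
  i=13: tail/keep → 240
  i=14: tail/keep → 199
  i=15: tail/keep → 223

vd = [196, 334, 264, 247, 217, 138, 250, 273, 4, 229, 187, 6, 253, 240, 199, 223]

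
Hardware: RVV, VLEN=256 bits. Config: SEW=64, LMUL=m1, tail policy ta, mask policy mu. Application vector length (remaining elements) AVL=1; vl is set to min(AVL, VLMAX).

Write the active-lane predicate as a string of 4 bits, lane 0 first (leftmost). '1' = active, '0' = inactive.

predicate = 1000

VLMAX = (256 × 1) / 64 = 4 lanes
vl ← min(1, 4) = 1
bits (lane 0 leftmost): 1000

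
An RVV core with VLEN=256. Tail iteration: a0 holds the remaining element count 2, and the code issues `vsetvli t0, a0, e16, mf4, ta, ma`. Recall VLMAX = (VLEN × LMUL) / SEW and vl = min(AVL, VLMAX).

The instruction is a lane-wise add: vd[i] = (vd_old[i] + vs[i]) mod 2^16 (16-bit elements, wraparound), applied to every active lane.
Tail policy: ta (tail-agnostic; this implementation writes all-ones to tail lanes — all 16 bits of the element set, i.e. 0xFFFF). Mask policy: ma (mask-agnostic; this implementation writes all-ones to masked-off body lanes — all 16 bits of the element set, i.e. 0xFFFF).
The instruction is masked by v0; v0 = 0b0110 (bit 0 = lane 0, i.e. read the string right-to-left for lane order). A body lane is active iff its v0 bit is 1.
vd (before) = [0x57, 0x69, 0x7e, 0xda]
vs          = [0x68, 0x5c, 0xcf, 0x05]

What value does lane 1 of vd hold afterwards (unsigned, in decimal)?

vd[1] = 197

VLMAX = VLEN×LMUL/SEW = 256×1/4/16 = 4
vl = min(AVL, VLMAX) = min(2, 4) = 2
vd[0] mask-off/ones -> 0xffff
vd[1] add(0x69,0x5c) -> 0xc5
vd[2] tail/ones -> 0xffff
vd[3] tail/ones -> 0xffff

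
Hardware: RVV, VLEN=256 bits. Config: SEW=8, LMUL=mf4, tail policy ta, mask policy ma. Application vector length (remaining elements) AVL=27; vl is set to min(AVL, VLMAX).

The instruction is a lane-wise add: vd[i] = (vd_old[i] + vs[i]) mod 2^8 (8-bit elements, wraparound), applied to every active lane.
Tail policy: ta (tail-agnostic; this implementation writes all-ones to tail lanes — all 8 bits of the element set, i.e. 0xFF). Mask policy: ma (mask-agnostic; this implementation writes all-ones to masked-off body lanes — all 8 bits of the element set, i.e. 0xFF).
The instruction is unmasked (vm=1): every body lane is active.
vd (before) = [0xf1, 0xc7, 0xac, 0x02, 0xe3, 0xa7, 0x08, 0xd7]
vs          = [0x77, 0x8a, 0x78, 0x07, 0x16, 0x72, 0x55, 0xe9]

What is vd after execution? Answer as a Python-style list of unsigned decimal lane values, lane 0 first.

vd = [104, 81, 36, 9, 249, 25, 93, 192]

lanes per group: 256·1/4/8 = 8
vl ← min(27, 8) = 8
  i=0: add(0xf1,0x77) → 104
  i=1: add(0xc7,0x8a) → 81
  i=2: add(0xac,0x78) → 36
  i=3: add(0x02,0x07) → 9
  i=4: add(0xe3,0x16) → 249
  i=5: add(0xa7,0x72) → 25
  i=6: add(0x08,0x55) → 93
  i=7: add(0xd7,0xe9) → 192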